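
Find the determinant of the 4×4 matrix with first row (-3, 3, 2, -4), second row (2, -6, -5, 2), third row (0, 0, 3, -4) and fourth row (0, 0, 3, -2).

72

The matrix is block upper-triangular with a 2×2 block and a 2×2 block on the diagonal, so its determinant equals the product of the determinants of the diagonal blocks.
det of the 2×2 block = 12
det of the 2×2 block = 6
det = (12)·(6) = 72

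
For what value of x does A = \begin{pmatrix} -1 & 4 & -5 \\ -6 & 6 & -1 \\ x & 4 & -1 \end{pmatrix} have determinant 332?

Expanding along the column containing x, det(A) is linear in x: det(A) = (26)·x + (98).
Set (26)·x + (98) = 332  ⇒  (26)·x = 234  ⇒  x = 9.

9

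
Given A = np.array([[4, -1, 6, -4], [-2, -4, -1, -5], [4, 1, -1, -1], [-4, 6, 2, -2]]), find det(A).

-1536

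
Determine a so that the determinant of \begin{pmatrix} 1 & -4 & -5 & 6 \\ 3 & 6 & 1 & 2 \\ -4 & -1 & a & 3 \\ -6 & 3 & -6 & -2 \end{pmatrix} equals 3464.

4

Expanding along the row containing a, det(B) is linear in a: det(B) = (276)·a + (2360).
Set (276)·a + (2360) = 3464  ⇒  (276)·a = 1104  ⇒  a = 4.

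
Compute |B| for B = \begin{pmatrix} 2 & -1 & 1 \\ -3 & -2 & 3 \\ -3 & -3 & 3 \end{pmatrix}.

det(B) = 9

Expand along column 1:
  + 2 · |-2 3; -3 3| = 2·(-6 − (-9)) = 6
  − (-3) · |-1 1; -3 3| = −(-3)·(-3 − (-3)) = 0
  + (-3) · |-1 1; -2 3| = (-3)·(-3 − (-2)) = 3
Sum: (6) + (0) + (3) = 9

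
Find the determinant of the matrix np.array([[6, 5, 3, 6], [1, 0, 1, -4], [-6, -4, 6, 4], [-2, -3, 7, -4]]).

Expand along row 2 (it has 1 zero):
  − (1) · M_21   where M_21 = det([5 3 6; -4 6 4; -3 7 -4]) = -404
  − (1) · M_23   where M_23 = det([6 5 6; -6 -4 4; -2 -3 -4]) = 68
  + (-4) · M_24   where M_24 = det([6 5 3; -6 -4 6; -2 -3 7]) = 120
det = (-1)·(1)·(-404) + (-1)·(1)·(68) + (+1)·(-4)·(120) = -144

-144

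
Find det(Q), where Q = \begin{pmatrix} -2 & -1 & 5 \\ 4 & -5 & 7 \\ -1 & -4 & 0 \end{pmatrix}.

-154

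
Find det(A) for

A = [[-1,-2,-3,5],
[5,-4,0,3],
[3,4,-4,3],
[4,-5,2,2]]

The determinant is -162.

Expand along row 2 (it has 1 zero):
  − (5) · M_21   where M_21 = det([-2 -3 5; 4 -4 3; -5 2 2]) = 37
  + (-4) · M_22   where M_22 = det([-1 -3 5; 3 -4 3; 4 2 2]) = 106
  + (3) · M_24   where M_24 = det([-1 -2 -3; 3 4 -4; 4 -5 2]) = 149
det = (-1)·(5)·(37) + (+1)·(-4)·(106) + (+1)·(3)·(149) = -162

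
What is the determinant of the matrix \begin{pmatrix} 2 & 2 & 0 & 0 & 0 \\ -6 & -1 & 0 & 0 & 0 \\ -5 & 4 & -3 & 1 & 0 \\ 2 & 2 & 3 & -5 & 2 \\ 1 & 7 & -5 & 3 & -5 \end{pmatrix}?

The matrix is block lower-triangular with a 2×2 block and a 3×3 block on the diagonal, so its determinant equals the product of the determinants of the diagonal blocks.
det of the 2×2 block = 10
det of the 3×3 block = -52
det = (10)·(-52) = -520

-520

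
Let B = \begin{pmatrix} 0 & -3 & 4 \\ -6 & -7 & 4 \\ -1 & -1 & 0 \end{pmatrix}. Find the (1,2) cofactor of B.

Delete row 1 and column 2; the remaining 2×2 submatrix is [-6 4; -1 0].
Its determinant is (-6)·0 − 4·(-1) = 4.
The cofactor carries sign (−1)^(1+2) = −1, so C_{1,2} = −(4) = -4.

-4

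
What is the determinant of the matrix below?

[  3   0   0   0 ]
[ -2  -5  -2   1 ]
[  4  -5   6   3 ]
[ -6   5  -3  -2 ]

-30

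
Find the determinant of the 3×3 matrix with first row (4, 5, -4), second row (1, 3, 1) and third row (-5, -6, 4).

-9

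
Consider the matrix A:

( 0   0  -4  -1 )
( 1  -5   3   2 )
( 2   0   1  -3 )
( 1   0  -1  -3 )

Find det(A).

|A| = 45

Expand along column 2 (it has 3 zeros):
  + (-5) · M_22   where M_22 = det([0 -4 -1; 2 1 -3; 1 -1 -3]) = -9
det = (+1)·(-5)·(-9) = 45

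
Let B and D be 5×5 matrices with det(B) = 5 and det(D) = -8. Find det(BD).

det(BD) = det(B)·det(D) = (5)·(-8) = -40

-40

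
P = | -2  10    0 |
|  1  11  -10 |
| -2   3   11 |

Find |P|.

-212

Expand along row 1:
  + (-2) · |11 -10; 3 11| = (-2)·(121 − (-30)) = -302
  − 10 · |1 -10; -2 11| = −10·(11 − 20) = 90
Sum: (-302) + (90) = -212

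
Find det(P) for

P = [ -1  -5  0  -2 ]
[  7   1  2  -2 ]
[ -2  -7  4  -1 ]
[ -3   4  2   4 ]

Expand along row 1 (it has 1 zero):
  + (-1) · M_11   where M_11 = det([1 2 -2; -7 4 -1; 4 2 4]) = 126
  − (-5) · M_12   where M_12 = det([7 2 -2; -2 4 -1; -3 2 4]) = 132
  − (-2) · M_14   where M_14 = det([7 1 2; -2 -7 4; -3 4 2]) = -276
det = (+1)·(-1)·(126) + (-1)·(-5)·(132) + (-1)·(-2)·(-276) = -18

det(P) = -18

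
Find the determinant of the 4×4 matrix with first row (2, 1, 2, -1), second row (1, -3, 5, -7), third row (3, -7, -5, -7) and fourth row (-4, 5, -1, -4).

-1564

Expand along row 1:
  + (2) · M_11   where M_11 = det([-3 5 -7; -7 -5 -7; 5 -1 -4]) = -578
  − (1) · M_12   where M_12 = det([1 5 -7; 3 -5 -7; -4 -1 -4]) = 374
  + (2) · M_13   where M_13 = det([1 -3 -7; 3 -7 -7; -4 5 -4]) = 34
  − (-1) · M_14   where M_14 = det([1 -3 5; 3 -7 -5; -4 5 -1]) = -102
det = (+1)·(2)·(-578) + (-1)·(1)·(374) + (+1)·(2)·(34) + (-1)·(-1)·(-102) = -1564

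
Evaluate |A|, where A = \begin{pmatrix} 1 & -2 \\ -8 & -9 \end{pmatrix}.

det(A) = 1·(-9) − (-2)·(-8) = -9 − 16 = -25

-25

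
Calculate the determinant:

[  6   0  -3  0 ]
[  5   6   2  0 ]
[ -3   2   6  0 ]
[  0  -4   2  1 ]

Expand along column 4 (it has 3 zeros):
  + (1) · M_44   where M_44 = det([6 0 -3; 5 6 2; -3 2 6]) = 108
det = (+1)·(1)·(108) = 108

108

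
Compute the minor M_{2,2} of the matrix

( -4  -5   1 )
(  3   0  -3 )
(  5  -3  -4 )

11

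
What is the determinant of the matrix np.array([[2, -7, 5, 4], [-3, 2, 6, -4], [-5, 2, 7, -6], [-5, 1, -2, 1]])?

Expand along row 1:
  + (2) · M_11   where M_11 = det([2 6 -4; 2 7 -6; 1 -2 1]) = -14
  − (-7) · M_12   where M_12 = det([-3 6 -4; -5 7 -6; -5 -2 1]) = 45
  + (5) · M_13   where M_13 = det([-3 2 -4; -5 2 -6; -5 1 1]) = 26
  − (4) · M_14   where M_14 = det([-3 2 6; -5 2 7; -5 1 -2]) = -27
det = (+1)·(2)·(-14) + (-1)·(-7)·(45) + (+1)·(5)·(26) + (-1)·(4)·(-27) = 525

525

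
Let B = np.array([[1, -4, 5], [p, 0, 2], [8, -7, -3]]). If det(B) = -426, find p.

p = 8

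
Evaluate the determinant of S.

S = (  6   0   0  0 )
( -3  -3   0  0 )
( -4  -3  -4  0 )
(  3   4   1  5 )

360

S is lower triangular, so det(S) is the product of the diagonal entries:
det = (6) · (-3) · (-4) · (5) = 360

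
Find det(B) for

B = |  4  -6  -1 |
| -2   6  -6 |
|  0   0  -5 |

det(B) = -60

Expand along row 3:
  + (-5) · |4 -6; -2 6| = (-5)·(24 − 12) = -60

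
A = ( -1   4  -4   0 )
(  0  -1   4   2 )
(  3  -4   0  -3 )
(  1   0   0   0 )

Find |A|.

Expand along row 4 (it has 3 zeros):
  − (1) · M_41   where M_41 = det([4 -4 0; -1 4 2; -4 0 -3]) = -4
det = (-1)·(1)·(-4) = 4

|A| = 4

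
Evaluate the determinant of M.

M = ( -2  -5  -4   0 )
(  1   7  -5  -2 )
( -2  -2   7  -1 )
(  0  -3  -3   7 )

Expand along row 1 (it has 1 zero):
  + (-2) · M_11   where M_11 = det([7 -5 -2; -2 7 -1; -3 -3 7]) = 183
  − (-5) · M_12   where M_12 = det([1 -5 -2; -2 7 -1; 0 -3 7]) = -36
  + (-4) · M_13   where M_13 = det([1 7 -2; -2 -2 -1; 0 -3 7]) = 69
det = (+1)·(-2)·(183) + (-1)·(-5)·(-36) + (+1)·(-4)·(69) = -822

-822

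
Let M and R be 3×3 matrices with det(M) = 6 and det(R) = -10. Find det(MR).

-60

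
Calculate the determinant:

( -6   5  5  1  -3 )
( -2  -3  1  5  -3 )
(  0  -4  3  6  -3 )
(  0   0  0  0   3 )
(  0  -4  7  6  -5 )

Expand along row 4 (it has 4 zeros):
  − (3) · M_45   where M_45 = det([-6 5 5 1; -2 -3 1 5; 0 -4 3 6; 0 -4 7 6]) = -224
det = (-1)·(3)·(-224) = 672

672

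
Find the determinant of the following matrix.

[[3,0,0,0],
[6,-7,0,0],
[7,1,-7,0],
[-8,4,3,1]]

The matrix is lower triangular, so the determinant is the product of the diagonal entries:
det = (3) · (-7) · (-7) · (1) = 147

The determinant is 147.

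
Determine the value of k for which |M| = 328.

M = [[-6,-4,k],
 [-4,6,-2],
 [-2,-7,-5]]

0

Expanding along the row containing k, det(M) is linear in k: det(M) = (40)·k + (328).
Set (40)·k + (328) = 328  ⇒  (40)·k = 0  ⇒  k = 0.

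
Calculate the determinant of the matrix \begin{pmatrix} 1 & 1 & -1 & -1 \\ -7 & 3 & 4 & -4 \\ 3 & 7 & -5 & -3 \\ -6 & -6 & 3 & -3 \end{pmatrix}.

The determinant is 204.

Expand along row 1:
  + (1) · M_11   where M_11 = det([3 4 -4; 7 -5 -3; -6 3 -3]) = 264
  − (1) · M_12   where M_12 = det([-7 4 -4; 3 -5 -3; -6 3 -3]) = 24
  + (-1) · M_13   where M_13 = det([-7 3 -4; 3 7 -3; -6 -6 -3]) = 258
  − (-1) · M_14   where M_14 = det([-7 3 4; 3 7 -5; -6 -6 3]) = 222
det = (+1)·(1)·(264) + (-1)·(1)·(24) + (+1)·(-1)·(258) + (-1)·(-1)·(222) = 204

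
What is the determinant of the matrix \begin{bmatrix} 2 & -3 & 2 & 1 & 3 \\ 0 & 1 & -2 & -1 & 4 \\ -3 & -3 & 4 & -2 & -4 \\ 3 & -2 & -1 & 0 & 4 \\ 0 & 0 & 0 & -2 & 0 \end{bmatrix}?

Expand along row 5 (it has 4 zeros):
  − (-2) · M_54   where M_54 = det([2 -3 2 3; 0 1 -2 4; -3 -3 4 -4; 3 -2 -1 4]) = 107
det = (-1)·(-2)·(107) = 214

214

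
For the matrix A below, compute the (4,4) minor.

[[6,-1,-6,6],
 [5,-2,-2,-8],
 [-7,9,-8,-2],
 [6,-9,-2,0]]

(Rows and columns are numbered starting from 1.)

-36

Delete row 4 and column 4; the remaining 3×3 submatrix is [6 -1 -6; 5 -2 -2; -7 9 -8].
Its determinant is -36.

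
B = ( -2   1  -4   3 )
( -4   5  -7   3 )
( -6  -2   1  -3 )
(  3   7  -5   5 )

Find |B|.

The determinant is -173.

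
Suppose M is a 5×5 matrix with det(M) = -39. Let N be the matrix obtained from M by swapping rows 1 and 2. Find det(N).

Swapping two rows multiplies the determinant by −1.
det(N) = (-1)·(-39) = 39

|N| = 39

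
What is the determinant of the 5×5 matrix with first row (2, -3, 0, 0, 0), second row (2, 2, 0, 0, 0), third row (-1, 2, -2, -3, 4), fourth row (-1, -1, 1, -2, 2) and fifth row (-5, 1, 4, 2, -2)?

The matrix is block lower-triangular with a 2×2 block and a 3×3 block on the diagonal, so its determinant equals the product of the determinants of the diagonal blocks.
det of the 2×2 block = 10
det of the 3×3 block = 10
det = (10)·(10) = 100

The determinant is 100.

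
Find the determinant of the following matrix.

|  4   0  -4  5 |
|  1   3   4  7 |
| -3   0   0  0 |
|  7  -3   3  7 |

Expand along row 3 (it has 3 zeros):
  + (-3) · M_31   where M_31 = det([0 -4 5; 3 4 7; -3 3 7]) = 273
det = (+1)·(-3)·(273) = -819

-819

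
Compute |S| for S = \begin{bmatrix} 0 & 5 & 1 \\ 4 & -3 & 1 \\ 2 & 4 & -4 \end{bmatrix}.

Expand along row 1:
  − 5 · |4 1; 2 -4| = −5·(-16 − 2) = 90
  + 1 · |4 -3; 2 4| = 1·(16 − (-6)) = 22
Sum: (90) + (22) = 112

|S| = 112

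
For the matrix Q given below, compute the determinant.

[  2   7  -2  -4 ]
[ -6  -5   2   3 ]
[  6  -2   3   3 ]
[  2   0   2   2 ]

Expand along row 4 (it has 1 zero):
  − (2) · M_41   where M_41 = det([7 -2 -4; -5 2 3; -2 3 3]) = 5
  − (2) · M_43   where M_43 = det([2 7 -4; -6 -5 3; 6 -2 3]) = 66
  + (2) · M_44   where M_44 = det([2 7 -2; -6 -5 2; 6 -2 3]) = 104
det = (-1)·(2)·(5) + (-1)·(2)·(66) + (+1)·(2)·(104) = 66

66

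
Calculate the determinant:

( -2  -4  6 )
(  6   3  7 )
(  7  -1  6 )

Expand along row 1:
  + (-2) · |3 7; -1 6| = (-2)·(18 − (-7)) = -50
  − (-4) · |6 7; 7 6| = −(-4)·(36 − 49) = -52
  + 6 · |6 3; 7 -1| = 6·(-6 − 21) = -162
Sum: (-50) + (-52) + (-162) = -264

The determinant is -264.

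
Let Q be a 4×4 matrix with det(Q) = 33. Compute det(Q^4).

1185921

det(Q^4) = (det Q)^4 = (33)^4 = 1185921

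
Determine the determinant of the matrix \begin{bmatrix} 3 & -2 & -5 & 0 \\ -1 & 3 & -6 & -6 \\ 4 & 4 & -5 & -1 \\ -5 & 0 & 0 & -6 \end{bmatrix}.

Expand along row 4 (it has 2 zeros):
  − (-5) · M_41   where M_41 = det([-2 -5 0; 3 -6 -6; 4 -5 -1]) = 153
  + (-6) · M_44   where M_44 = det([3 -2 -5; -1 3 -6; 4 4 -5]) = 165
det = (-1)·(-5)·(153) + (+1)·(-6)·(165) = -225

The determinant is -225.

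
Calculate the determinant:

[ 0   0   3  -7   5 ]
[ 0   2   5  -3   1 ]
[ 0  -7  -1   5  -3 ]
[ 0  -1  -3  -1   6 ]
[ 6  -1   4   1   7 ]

-5148

Expand along column 1 (it has 4 zeros):
  + (6) · M_51   where M_51 = det([0 3 -7 5; 2 5 -3 1; -7 -1 5 -3; -1 -3 -1 6]) = -858
det = (+1)·(6)·(-858) = -5148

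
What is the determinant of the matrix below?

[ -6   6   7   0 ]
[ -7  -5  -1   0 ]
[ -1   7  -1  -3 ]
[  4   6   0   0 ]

Expand along column 4 (it has 3 zeros):
  − (-3) · M_34   where M_34 = det([-6 6 7; -7 -5 -1; 4 6 0]) = -214
det = (-1)·(-3)·(-214) = -642

-642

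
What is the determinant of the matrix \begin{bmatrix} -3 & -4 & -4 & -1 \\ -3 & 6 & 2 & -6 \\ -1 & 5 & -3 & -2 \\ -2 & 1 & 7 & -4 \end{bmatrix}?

The determinant is 90.

Expand along row 1:
  + (-3) · M_11   where M_11 = det([6 2 -6; 5 -3 -2; 1 7 -4]) = -36
  − (-4) · M_12   where M_12 = det([-3 2 -6; -1 -3 -2; -2 7 -4]) = 0
  + (-4) · M_13   where M_13 = det([-3 6 -6; -1 5 -2; -2 1 -4]) = 0
  − (-1) · M_14   where M_14 = det([-3 6 2; -1 5 -3; -2 1 7]) = -18
det = (+1)·(-3)·(-36) + (-1)·(-4)·(0) + (+1)·(-4)·(0) + (-1)·(-1)·(-18) = 90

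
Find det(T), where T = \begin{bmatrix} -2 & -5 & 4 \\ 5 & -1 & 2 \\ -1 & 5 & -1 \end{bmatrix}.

99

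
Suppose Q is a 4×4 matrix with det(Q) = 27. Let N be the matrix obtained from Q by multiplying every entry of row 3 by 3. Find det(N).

Scaling one row by 3 multiplies the determinant by 3.
det(N) = (3)·(27) = 81

81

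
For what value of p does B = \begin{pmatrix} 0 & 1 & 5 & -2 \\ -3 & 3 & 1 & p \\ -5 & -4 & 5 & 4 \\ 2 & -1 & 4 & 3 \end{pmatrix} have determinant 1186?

5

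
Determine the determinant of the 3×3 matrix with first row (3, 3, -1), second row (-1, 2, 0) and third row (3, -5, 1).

Expand along row 2:
  − (-1) · |3 -1; -5 1| = −(-1)·(3 − 5) = -2
  + 2 · |3 -1; 3 1| = 2·(3 − (-3)) = 12
Sum: (-2) + (12) = 10

10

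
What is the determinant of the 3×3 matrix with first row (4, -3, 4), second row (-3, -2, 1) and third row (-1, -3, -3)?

94

Expand along column 1:
  + 4 · |-2 1; -3 -3| = 4·(6 − (-3)) = 36
  − (-3) · |-3 4; -3 -3| = −(-3)·(9 − (-12)) = 63
  + (-1) · |-3 4; -2 1| = (-1)·(-3 − (-8)) = -5
Sum: (36) + (63) + (-5) = 94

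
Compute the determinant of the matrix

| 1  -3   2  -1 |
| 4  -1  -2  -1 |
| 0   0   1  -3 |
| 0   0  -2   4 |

The matrix is block upper-triangular with a 2×2 block and a 2×2 block on the diagonal, so its determinant equals the product of the determinants of the diagonal blocks.
det of the 2×2 block = 11
det of the 2×2 block = -2
det = (11)·(-2) = -22

The determinant is -22.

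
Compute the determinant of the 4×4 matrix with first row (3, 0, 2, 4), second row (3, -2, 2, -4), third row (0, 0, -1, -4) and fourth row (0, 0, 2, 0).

The matrix is block upper-triangular with a 2×2 block and a 2×2 block on the diagonal, so its determinant equals the product of the determinants of the diagonal blocks.
det of the 2×2 block = -6
det of the 2×2 block = 8
det = (-6)·(8) = -48

The determinant is -48.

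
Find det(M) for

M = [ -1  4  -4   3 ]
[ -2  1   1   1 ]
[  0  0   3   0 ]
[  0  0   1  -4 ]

M is block upper-triangular with a 2×2 block and a 2×2 block on the diagonal, so its determinant equals the product of the determinants of the diagonal blocks.
det of the 2×2 block = 7
det of the 2×2 block = -12
det = (7)·(-12) = -84

det(M) = -84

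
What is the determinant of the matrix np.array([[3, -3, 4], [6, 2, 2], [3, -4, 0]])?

Expand along row 3:
  + 3 · |-3 4; 2 2| = 3·(-6 − 8) = -42
  − (-4) · |3 4; 6 2| = −(-4)·(6 − 24) = -72
Sum: (-42) + (-72) = -114

-114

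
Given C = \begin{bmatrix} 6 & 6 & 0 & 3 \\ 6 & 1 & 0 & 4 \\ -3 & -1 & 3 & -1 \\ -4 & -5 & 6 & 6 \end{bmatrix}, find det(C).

-540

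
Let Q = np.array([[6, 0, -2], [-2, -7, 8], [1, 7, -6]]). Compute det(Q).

Expand along column 2:
  + (-7) · |6 -2; 1 -6| = (-7)·(-36 − (-2)) = 238
  − 7 · |6 -2; -2 8| = −7·(48 − 4) = -308
Sum: (238) + (-308) = -70

-70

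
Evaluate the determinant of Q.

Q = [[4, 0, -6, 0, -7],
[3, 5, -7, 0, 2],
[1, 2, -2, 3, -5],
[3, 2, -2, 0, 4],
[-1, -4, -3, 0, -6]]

|Q| = -2067

Expand along column 4 (it has 4 zeros):
  − (3) · M_34   where M_34 = det([4 0 -6 -7; 3 5 -7 2; 3 2 -2 4; -1 -4 -3 -6]) = 689
det = (-1)·(3)·(689) = -2067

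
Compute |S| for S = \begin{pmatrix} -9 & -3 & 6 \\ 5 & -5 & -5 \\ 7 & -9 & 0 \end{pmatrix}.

|S| = 450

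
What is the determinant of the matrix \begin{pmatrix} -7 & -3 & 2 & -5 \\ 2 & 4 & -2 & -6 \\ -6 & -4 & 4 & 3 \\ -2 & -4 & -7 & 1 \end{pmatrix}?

Expand along row 1:
  + (-7) · M_11   where M_11 = det([4 -2 -6; -4 4 3; -4 -7 1]) = -148
  − (-3) · M_12   where M_12 = det([2 -2 -6; -6 4 3; -2 -7 1]) = -250
  + (2) · M_13   where M_13 = det([2 4 -6; -6 -4 3; -2 -4 1]) = -80
  − (-5) · M_14   where M_14 = det([2 4 -2; -6 -4 4; -2 -4 -7]) = -144
det = (+1)·(-7)·(-148) + (-1)·(-3)·(-250) + (+1)·(2)·(-80) + (-1)·(-5)·(-144) = -594

The determinant is -594.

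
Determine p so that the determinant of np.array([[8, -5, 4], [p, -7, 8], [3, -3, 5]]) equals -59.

Expanding along the row containing p, det(M) is linear in p: det(M) = (13)·p + (-124).
Set (13)·p + (-124) = -59  ⇒  (13)·p = 65  ⇒  p = 5.

p = 5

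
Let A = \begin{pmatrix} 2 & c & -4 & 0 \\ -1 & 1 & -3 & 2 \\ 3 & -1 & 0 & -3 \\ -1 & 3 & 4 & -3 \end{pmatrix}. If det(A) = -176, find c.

Expanding along the row containing c, det(A) is linear in c: det(A) = (24)·c + (16).
Set (24)·c + (16) = -176  ⇒  (24)·c = -192  ⇒  c = -8.

c = -8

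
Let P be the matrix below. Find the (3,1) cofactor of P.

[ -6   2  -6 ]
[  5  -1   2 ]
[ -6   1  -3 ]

-2

Delete row 3 and column 1; the remaining 2×2 submatrix is [2 -6; -1 2].
Its determinant is 2·2 − (-6)·(-1) = -2.
The cofactor carries sign (−1)^(3+1) = +1, so C_{3,1} = +(-2) = -2.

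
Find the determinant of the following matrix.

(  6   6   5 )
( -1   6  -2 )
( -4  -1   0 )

Expand along row 3:
  + (-4) · |6 5; 6 -2| = (-4)·(-12 − 30) = 168
  − (-1) · |6 5; -1 -2| = −(-1)·(-12 − (-5)) = -7
Sum: (168) + (-7) = 161

The determinant is 161.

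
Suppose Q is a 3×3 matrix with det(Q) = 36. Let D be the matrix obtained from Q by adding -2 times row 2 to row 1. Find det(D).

Adding a multiple of one row to another leaves the determinant unchanged.
det(D) = (1)·(36) = 36

36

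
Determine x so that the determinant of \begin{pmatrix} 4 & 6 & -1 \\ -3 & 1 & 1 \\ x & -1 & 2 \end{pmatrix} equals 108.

x = 9

Expanding along the row containing x, det(M) is linear in x: det(M) = (7)·x + (45).
Set (7)·x + (45) = 108  ⇒  (7)·x = 63  ⇒  x = 9.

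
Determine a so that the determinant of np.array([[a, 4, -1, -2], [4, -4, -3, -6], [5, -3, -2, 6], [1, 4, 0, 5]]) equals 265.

a = -1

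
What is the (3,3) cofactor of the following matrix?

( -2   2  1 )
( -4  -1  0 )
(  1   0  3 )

10

Delete row 3 and column 3; the remaining 2×2 submatrix is [-2 2; -4 -1].
Its determinant is (-2)·(-1) − 2·(-4) = 10.
The cofactor carries sign (−1)^(3+3) = +1, so C_{3,3} = +(10) = 10.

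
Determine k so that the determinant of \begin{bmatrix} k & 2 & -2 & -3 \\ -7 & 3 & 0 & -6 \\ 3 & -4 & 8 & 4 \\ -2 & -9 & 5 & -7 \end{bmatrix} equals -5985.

Expanding along the column containing k, det(M) is linear in k: det(M) = (-540)·k + (-1665).
Set (-540)·k + (-1665) = -5985  ⇒  (-540)·k = -4320  ⇒  k = 8.

k = 8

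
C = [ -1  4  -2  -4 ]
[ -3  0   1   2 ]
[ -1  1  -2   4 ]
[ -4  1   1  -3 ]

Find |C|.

Expand along row 2 (it has 1 zero):
  − (-3) · M_21   where M_21 = det([4 -2 -4; 1 -2 4; 1 1 -3]) = -18
  − (1) · M_23   where M_23 = det([-1 4 -4; -1 1 4; -4 1 -3]) = -81
  + (2) · M_24   where M_24 = det([-1 4 -2; -1 1 -2; -4 1 1]) = 27
det = (-1)·(-3)·(-18) + (-1)·(1)·(-81) + (+1)·(2)·(27) = 81

|C| = 81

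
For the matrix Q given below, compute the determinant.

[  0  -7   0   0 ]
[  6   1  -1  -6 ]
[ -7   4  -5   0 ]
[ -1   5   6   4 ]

Expand along row 1 (it has 3 zeros):
  − (-7) · M_12   where M_12 = det([6 -1 -6; -7 -5 0; -1 6 4]) = 134
det = (-1)·(-7)·(134) = 938

The determinant is 938.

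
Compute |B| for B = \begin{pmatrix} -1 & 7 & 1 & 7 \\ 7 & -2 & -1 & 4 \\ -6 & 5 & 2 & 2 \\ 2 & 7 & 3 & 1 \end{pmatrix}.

Expand along row 1:
  + (-1) · M_11   where M_11 = det([-2 -1 4; 5 2 2; 7 3 1]) = 3
  − (7) · M_12   where M_12 = det([7 -1 4; -6 2 2; 2 3 1]) = -126
  + (1) · M_13   where M_13 = det([7 -2 4; -6 5 2; 2 7 1]) = -291
  − (7) · M_14   where M_14 = det([7 -2 -1; -6 5 2; 2 7 3]) = 15
det = (+1)·(-1)·(3) + (-1)·(7)·(-126) + (+1)·(1)·(-291) + (-1)·(7)·(15) = 483

|B| = 483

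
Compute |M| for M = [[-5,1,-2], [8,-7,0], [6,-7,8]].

The determinant is 244.

Expand along row 2:
  − 8 · |1 -2; -7 8| = −8·(8 − 14) = 48
  + (-7) · |-5 -2; 6 8| = (-7)·(-40 − (-12)) = 196
Sum: (48) + (196) = 244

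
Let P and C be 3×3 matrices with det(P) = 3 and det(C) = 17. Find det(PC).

51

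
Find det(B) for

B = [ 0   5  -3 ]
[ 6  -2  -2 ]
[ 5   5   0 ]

Expand along row 1:
  − 5 · |6 -2; 5 0| = −5·(0 − (-10)) = -50
  + (-3) · |6 -2; 5 5| = (-3)·(30 − (-10)) = -120
Sum: (-50) + (-120) = -170

The determinant is -170.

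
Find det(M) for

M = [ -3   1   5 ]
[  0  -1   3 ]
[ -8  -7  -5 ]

Expand along row 2:
  + (-1) · |-3 5; -8 -5| = (-1)·(15 − (-40)) = -55
  − 3 · |-3 1; -8 -7| = −3·(21 − (-8)) = -87
Sum: (-55) + (-87) = -142

det(M) = -142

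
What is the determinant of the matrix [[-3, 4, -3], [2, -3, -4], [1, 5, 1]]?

Expand along row 1:
  + (-3) · |-3 -4; 5 1| = (-3)·(-3 − (-20)) = -51
  − 4 · |2 -4; 1 1| = −4·(2 − (-4)) = -24
  + (-3) · |2 -3; 1 5| = (-3)·(10 − (-3)) = -39
Sum: (-51) + (-24) + (-39) = -114

The determinant is -114.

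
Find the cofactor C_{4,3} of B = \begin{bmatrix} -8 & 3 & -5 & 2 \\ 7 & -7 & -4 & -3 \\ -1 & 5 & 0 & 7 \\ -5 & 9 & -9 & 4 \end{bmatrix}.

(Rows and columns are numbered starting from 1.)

-190

Delete row 4 and column 3; the remaining 3×3 submatrix is [-8 3 2; 7 -7 -3; -1 5 7].
Its determinant is 190.
The cofactor carries sign (−1)^(4+3) = −1, so C_{4,3} = −(190) = -190.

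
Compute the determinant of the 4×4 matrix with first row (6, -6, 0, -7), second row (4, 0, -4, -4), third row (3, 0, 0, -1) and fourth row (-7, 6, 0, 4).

Expand along column 3 (it has 3 zeros):
  − (-4) · M_23   where M_23 = det([6 -6 -7; 3 0 -1; -7 6 4]) = -60
det = (-1)·(-4)·(-60) = -240

-240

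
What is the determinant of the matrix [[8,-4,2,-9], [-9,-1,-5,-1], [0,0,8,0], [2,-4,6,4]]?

-4336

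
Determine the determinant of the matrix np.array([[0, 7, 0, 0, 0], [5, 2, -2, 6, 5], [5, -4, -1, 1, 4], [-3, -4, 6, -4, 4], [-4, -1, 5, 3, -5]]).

8260

Expand along row 1 (it has 4 zeros):
  − (7) · M_12   where M_12 = det([5 -2 6 5; 5 -1 1 4; -3 6 -4 4; -4 5 3 -5]) = -1180
det = (-1)·(7)·(-1180) = 8260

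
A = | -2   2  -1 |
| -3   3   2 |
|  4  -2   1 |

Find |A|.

det(A) = 14

Expand along row 1:
  + (-2) · |3 2; -2 1| = (-2)·(3 − (-4)) = -14
  − 2 · |-3 2; 4 1| = −2·(-3 − 8) = 22
  + (-1) · |-3 3; 4 -2| = (-1)·(6 − 12) = 6
Sum: (-14) + (22) + (6) = 14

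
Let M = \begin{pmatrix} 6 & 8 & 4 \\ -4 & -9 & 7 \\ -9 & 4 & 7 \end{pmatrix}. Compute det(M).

Expand along row 1:
  + 6 · |-9 7; 4 7| = 6·(-63 − 28) = -546
  − 8 · |-4 7; -9 7| = −8·(-28 − (-63)) = -280
  + 4 · |-4 -9; -9 4| = 4·(-16 − 81) = -388
Sum: (-546) + (-280) + (-388) = -1214

-1214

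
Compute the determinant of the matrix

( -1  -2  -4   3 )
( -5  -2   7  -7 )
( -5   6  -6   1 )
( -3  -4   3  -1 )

Expand along row 1:
  + (-1) · M_11   where M_11 = det([-2 7 -7; 6 -6 1; -4 3 -1]) = 50
  − (-2) · M_12   where M_12 = det([-5 7 -7; -5 -6 1; -3 3 -1]) = 160
  + (-4) · M_13   where M_13 = det([-5 -2 -7; -5 6 1; -3 -4 -1]) = -240
  − (3) · M_14   where M_14 = det([-5 -2 7; -5 6 -6; -3 -4 3]) = 230
det = (+1)·(-1)·(50) + (-1)·(-2)·(160) + (+1)·(-4)·(-240) + (-1)·(3)·(230) = 540

540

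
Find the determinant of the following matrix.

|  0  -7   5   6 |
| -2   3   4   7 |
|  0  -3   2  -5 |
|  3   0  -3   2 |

Expand along column 1 (it has 2 zeros):
  − (-2) · M_21   where M_21 = det([-7 5 6; -3 2 -5; 0 -3 2]) = 161
  − (3) · M_41   where M_41 = det([-7 5 6; 3 4 7; -3 2 -5]) = 316
det = (-1)·(-2)·(161) + (-1)·(3)·(316) = -626

-626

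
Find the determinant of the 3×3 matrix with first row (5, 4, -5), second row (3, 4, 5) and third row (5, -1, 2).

Expand along column 1:
  + 5 · |4 5; -1 2| = 5·(8 − (-5)) = 65
  − 3 · |4 -5; -1 2| = −3·(8 − 5) = -9
  + 5 · |4 -5; 4 5| = 5·(20 − (-20)) = 200
Sum: (65) + (-9) + (200) = 256

The determinant is 256.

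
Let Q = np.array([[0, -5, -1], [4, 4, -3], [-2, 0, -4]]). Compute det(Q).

-118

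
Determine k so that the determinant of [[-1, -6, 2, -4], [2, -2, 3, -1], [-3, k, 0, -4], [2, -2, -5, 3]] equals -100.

Expanding along the row containing k, det(B) is linear in k: det(B) = (-44)·k + (-232).
Set (-44)·k + (-232) = -100  ⇒  (-44)·k = 132  ⇒  k = -3.

k = -3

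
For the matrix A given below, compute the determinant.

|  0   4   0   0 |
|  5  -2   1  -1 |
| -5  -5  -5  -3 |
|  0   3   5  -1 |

|A| = -480

Expand along row 1 (it has 3 zeros):
  − (4) · M_12   where M_12 = det([5 1 -1; -5 -5 -3; 0 5 -1]) = 120
det = (-1)·(4)·(120) = -480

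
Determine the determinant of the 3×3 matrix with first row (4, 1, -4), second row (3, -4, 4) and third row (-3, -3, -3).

Expand along column 1:
  + 4 · |-4 4; -3 -3| = 4·(12 − (-12)) = 96
  − 3 · |1 -4; -3 -3| = −3·(-3 − 12) = 45
  + (-3) · |1 -4; -4 4| = (-3)·(4 − 16) = 36
Sum: (96) + (45) + (36) = 177

177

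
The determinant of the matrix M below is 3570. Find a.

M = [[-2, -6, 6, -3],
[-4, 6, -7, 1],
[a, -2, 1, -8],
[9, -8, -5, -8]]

0

Expanding along the row containing a, det(M) is linear in a: det(M) = (132)·a + (3570).
Set (132)·a + (3570) = 3570  ⇒  (132)·a = 0  ⇒  a = 0.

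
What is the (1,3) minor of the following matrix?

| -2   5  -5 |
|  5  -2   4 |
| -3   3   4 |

9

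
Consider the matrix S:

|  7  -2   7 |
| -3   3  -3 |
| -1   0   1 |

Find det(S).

det(S) = 30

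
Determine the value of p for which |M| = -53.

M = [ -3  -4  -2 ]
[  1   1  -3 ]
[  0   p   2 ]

Expanding along the column containing p, det(M) is linear in p: det(M) = (-11)·p + (2).
Set (-11)·p + (2) = -53  ⇒  (-11)·p = -55  ⇒  p = 5.

5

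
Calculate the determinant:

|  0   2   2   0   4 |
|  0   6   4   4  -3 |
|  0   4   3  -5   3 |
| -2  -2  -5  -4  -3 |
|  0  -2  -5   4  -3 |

The determinant is 1276.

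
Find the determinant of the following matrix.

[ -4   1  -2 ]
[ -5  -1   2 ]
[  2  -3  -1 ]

-63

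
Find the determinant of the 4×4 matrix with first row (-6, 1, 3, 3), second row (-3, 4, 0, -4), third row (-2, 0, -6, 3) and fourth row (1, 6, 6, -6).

912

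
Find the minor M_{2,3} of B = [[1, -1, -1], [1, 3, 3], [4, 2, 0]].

6

Delete row 2 and column 3; the remaining 2×2 submatrix is [1 -1; 4 2].
Its determinant is 1·2 − (-1)·4 = 6.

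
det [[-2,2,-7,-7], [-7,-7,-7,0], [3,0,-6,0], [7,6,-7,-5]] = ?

The determinant is 168.

Expand along row 3 (it has 2 zeros):
  + (3) · M_31   where M_31 = det([2 -7 -7; -7 -7 0; 6 -7 -5]) = -322
  + (-6) · M_33   where M_33 = det([-2 2 -7; -7 -7 0; 7 6 -5]) = -189
det = (+1)·(3)·(-322) + (+1)·(-6)·(-189) = 168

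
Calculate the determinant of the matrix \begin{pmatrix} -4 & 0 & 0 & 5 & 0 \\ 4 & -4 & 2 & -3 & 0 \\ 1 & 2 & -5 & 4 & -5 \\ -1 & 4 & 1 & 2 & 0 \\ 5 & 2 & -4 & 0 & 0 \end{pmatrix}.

Expand along column 5 (it has 4 zeros):
  + (-5) · M_35   where M_35 = det([-4 0 0 5; 4 -4 2 -3; -1 4 1 2; 5 2 -4 0]) = 480
det = (+1)·(-5)·(480) = -2400

-2400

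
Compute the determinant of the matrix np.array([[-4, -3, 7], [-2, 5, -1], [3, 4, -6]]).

-12

Expand along column 1:
  + (-4) · |5 -1; 4 -6| = (-4)·(-30 − (-4)) = 104
  − (-2) · |-3 7; 4 -6| = −(-2)·(18 − 28) = -20
  + 3 · |-3 7; 5 -1| = 3·(3 − 35) = -96
Sum: (104) + (-20) + (-96) = -12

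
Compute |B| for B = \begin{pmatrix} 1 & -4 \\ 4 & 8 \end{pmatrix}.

|B| = 24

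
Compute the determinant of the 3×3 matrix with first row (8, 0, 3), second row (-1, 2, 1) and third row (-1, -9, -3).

The determinant is 57.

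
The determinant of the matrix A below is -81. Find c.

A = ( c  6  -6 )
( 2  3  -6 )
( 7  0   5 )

Expanding along the column containing c, det(A) is linear in c: det(A) = (15)·c + (-186).
Set (15)·c + (-186) = -81  ⇒  (15)·c = 105  ⇒  c = 7.

c = 7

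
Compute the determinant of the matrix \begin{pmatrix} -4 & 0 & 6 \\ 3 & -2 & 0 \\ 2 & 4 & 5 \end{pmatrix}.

136

Expand along column 2:
  + (-2) · |-4 6; 2 5| = (-2)·(-20 − 12) = 64
  − 4 · |-4 6; 3 0| = −4·(0 − 18) = 72
Sum: (64) + (72) = 136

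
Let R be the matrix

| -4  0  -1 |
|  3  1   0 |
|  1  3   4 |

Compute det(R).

The determinant is -24.

Expand along column 2:
  + 1 · |-4 -1; 1 4| = 1·(-16 − (-1)) = -15
  − 3 · |-4 -1; 3 0| = −3·(0 − (-3)) = -9
Sum: (-15) + (-9) = -24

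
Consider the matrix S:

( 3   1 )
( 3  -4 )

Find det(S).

det(S) = -15

det(S) = 3·(-4) − 1·3 = -12 − 3 = -15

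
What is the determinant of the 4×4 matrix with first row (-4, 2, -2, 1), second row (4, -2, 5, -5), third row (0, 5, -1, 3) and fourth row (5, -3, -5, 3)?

The determinant is -335.

Expand along row 3 (it has 1 zero):
  − (5) · M_32   where M_32 = det([-4 -2 1; 4 5 -5; 5 -5 3]) = 69
  + (-1) · M_33   where M_33 = det([-4 2 1; 4 -2 -5; 5 -3 3]) = 8
  − (3) · M_34   where M_34 = det([-4 2 -2; 4 -2 5; 5 -3 -5]) = -6
det = (-1)·(5)·(69) + (+1)·(-1)·(8) + (-1)·(3)·(-6) = -335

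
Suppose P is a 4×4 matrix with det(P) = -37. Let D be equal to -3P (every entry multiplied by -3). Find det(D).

|D| = -2997

For a 4×4 matrix, det(-3P) = (-3)^4·det(P) = 81·det(P).
det(D) = (81)·(-37) = -2997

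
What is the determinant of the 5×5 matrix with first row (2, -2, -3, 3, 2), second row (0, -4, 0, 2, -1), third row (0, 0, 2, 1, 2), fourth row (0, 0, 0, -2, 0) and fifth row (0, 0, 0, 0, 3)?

The matrix is upper triangular, so the determinant is the product of the diagonal entries:
det = (2) · (-4) · (2) · (-2) · (3) = 96

The determinant is 96.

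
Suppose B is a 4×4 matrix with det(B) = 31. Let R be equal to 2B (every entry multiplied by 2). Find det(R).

For a 4×4 matrix, det(2B) = 2^4·det(B) = 16·det(B).
det(R) = (16)·(31) = 496

det(R) = 496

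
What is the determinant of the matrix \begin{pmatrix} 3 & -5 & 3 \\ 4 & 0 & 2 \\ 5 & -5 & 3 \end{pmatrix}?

-20

Expand along column 2:
  − (-5) · |4 2; 5 3| = −(-5)·(12 − 10) = 10
  − (-5) · |3 3; 4 2| = −(-5)·(6 − 12) = -30
Sum: (10) + (-30) = -20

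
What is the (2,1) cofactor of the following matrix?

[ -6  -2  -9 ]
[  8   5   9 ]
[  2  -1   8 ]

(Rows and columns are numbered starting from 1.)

Delete row 2 and column 1; the remaining 2×2 submatrix is [-2 -9; -1 8].
Its determinant is (-2)·8 − (-9)·(-1) = -25.
The cofactor carries sign (−1)^(2+1) = −1, so C_{2,1} = −(-25) = 25.

25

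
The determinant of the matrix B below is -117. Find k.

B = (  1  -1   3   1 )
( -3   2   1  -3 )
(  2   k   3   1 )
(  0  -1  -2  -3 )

-6

Expanding along the row containing k, det(B) is linear in k: det(B) = (30)·k + (63).
Set (30)·k + (63) = -117  ⇒  (30)·k = -180  ⇒  k = -6.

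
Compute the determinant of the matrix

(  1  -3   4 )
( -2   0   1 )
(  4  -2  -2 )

Expand along column 2:
  − (-3) · |-2 1; 4 -2| = −(-3)·(4 − 4) = 0
  − (-2) · |1 4; -2 1| = −(-2)·(1 − (-8)) = 18
Sum: (0) + (18) = 18

The determinant is 18.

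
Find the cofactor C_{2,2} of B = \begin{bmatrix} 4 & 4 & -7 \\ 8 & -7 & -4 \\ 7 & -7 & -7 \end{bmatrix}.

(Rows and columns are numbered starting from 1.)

21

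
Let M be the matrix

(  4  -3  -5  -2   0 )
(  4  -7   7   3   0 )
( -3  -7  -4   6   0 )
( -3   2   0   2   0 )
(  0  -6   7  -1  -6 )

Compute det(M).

-3690

Expand along column 5 (it has 4 zeros):
  + (-6) · M_55   where M_55 = det([4 -3 -5 -2; 4 -7 7 3; -3 -7 -4 6; -3 2 0 2]) = 615
det = (+1)·(-6)·(615) = -3690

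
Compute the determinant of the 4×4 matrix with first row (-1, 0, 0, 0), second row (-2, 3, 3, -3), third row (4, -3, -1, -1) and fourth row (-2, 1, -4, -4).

Expand along row 1 (it has 3 zeros):
  + (-1) · M_11   where M_11 = det([3 3 -3; -3 -1 -1; 1 -4 -4]) = -78
det = (+1)·(-1)·(-78) = 78

The determinant is 78.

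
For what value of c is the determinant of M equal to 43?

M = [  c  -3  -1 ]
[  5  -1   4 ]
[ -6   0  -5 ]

8

Expanding along the column containing c, det(M) is linear in c: det(M) = (5)·c + (3).
Set (5)·c + (3) = 43  ⇒  (5)·c = 40  ⇒  c = 8.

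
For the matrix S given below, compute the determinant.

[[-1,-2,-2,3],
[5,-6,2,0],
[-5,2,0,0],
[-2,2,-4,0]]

Expand along column 4 (it has 3 zeros):
  − (3) · M_14   where M_14 = det([5 -6 2; -5 2 0; -2 2 -4]) = 68
det = (-1)·(3)·(68) = -204

-204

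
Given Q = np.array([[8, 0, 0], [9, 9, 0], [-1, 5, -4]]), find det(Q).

|Q| = -288

Q is lower triangular, so det(Q) is the product of the diagonal entries:
det = (8) · (9) · (-4) = -288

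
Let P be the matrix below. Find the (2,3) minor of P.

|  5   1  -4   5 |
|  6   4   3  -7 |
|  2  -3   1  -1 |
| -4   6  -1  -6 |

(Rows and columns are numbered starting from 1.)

The minor is 136.

Delete row 2 and column 3; the remaining 3×3 submatrix is [5 1 5; 2 -3 -1; -4 6 -6].
Its determinant is 136.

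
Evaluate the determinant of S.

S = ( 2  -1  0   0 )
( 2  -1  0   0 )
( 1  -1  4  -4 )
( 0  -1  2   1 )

S is block lower-triangular with a 2×2 block and a 2×2 block on the diagonal, so its determinant equals the product of the determinants of the diagonal blocks.
det of the 2×2 block = 0
det of the 2×2 block = 12
det = (0)·(12) = 0

|S| = 0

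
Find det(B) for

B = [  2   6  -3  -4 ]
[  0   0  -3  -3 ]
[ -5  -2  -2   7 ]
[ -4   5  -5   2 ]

-273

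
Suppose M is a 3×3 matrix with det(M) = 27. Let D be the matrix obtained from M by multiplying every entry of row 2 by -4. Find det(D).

-108

Scaling one row by -4 multiplies the determinant by -4.
det(D) = (-4)·(27) = -108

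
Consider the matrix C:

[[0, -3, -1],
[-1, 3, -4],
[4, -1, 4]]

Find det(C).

det(C) = 47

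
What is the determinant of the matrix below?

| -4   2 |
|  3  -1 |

The determinant is -2.

det = (-4)·(-1) − 2·3 = 4 − 6 = -2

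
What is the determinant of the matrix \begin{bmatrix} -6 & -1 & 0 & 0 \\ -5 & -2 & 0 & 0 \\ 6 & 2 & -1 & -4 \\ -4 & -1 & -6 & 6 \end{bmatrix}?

The matrix is block lower-triangular with a 2×2 block and a 2×2 block on the diagonal, so its determinant equals the product of the determinants of the diagonal blocks.
det of the 2×2 block = 7
det of the 2×2 block = -30
det = (7)·(-30) = -210

-210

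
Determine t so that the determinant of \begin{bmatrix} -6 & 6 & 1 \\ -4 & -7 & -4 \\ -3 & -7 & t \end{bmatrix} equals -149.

t = -6

Expanding along the row containing t, det(M) is linear in t: det(M) = (66)·t + (247).
Set (66)·t + (247) = -149  ⇒  (66)·t = -396  ⇒  t = -6.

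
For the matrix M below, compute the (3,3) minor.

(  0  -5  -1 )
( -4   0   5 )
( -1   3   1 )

-20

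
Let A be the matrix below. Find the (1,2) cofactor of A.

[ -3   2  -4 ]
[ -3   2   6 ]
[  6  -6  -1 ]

33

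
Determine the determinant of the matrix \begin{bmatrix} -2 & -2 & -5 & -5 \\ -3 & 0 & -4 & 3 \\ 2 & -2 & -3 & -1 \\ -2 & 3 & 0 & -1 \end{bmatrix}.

Expand along row 2 (it has 1 zero):
  − (-3) · M_21   where M_21 = det([-2 -5 -5; -2 -3 -1; 3 0 -1]) = -26
  − (-4) · M_23   where M_23 = det([-2 -2 -5; 2 -2 -1; -2 3 -1]) = -28
  + (3) · M_24   where M_24 = det([-2 -2 -5; 2 -2 -3; -2 3 0]) = -40
det = (-1)·(-3)·(-26) + (-1)·(-4)·(-28) + (+1)·(3)·(-40) = -310

-310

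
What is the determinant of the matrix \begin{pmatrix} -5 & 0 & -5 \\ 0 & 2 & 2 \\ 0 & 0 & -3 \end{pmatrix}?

The matrix is upper triangular, so the determinant is the product of the diagonal entries:
det = (-5) · (2) · (-3) = 30

30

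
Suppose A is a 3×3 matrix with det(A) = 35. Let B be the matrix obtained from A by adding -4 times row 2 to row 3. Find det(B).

Adding a multiple of one row to another leaves the determinant unchanged.
det(B) = (1)·(35) = 35

det(B) = 35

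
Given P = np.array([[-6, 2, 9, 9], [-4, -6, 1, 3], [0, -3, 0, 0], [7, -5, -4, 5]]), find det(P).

|P| = 1044

Expand along row 3 (it has 3 zeros):
  − (-3) · M_32   where M_32 = det([-6 9 9; -4 1 3; 7 -4 5]) = 348
det = (-1)·(-3)·(348) = 1044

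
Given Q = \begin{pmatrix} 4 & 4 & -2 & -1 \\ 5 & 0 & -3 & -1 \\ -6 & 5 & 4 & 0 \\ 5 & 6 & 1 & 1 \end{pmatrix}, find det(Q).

-60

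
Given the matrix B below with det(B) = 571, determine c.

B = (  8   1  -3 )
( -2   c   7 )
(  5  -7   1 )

Expanding along the column containing c, det(B) is linear in c: det(B) = (23)·c + (387).
Set (23)·c + (387) = 571  ⇒  (23)·c = 184  ⇒  c = 8.

c = 8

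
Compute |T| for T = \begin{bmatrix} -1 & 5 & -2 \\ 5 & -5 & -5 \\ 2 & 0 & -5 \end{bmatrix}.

Expand along row 3:
  + 2 · |5 -2; -5 -5| = 2·(-25 − 10) = -70
  + (-5) · |-1 5; 5 -5| = (-5)·(5 − 25) = 100
Sum: (-70) + (100) = 30

30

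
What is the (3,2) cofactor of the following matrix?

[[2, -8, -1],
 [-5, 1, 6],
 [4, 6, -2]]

-7

Delete row 3 and column 2; the remaining 2×2 submatrix is [2 -1; -5 6].
Its determinant is 2·6 − (-1)·(-5) = 7.
The cofactor carries sign (−1)^(3+2) = −1, so C_{3,2} = −(7) = -7.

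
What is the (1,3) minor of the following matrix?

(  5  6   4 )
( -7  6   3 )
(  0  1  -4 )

Delete row 1 and column 3; the remaining 2×2 submatrix is [-7 6; 0 1].
Its determinant is (-7)·1 − 6·0 = -7.

The minor is -7.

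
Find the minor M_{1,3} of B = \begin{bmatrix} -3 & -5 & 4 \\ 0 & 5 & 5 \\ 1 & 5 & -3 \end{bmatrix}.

Delete row 1 and column 3; the remaining 2×2 submatrix is [0 5; 1 5].
Its determinant is 0·5 − 5·1 = -5.

-5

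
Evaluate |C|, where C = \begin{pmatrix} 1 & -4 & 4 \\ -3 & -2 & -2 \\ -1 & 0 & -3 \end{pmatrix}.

|C| = 26

Expand along column 2:
  − (-4) · |-3 -2; -1 -3| = −(-4)·(9 − 2) = 28
  + (-2) · |1 4; -1 -3| = (-2)·(-3 − (-4)) = -2
Sum: (28) + (-2) = 26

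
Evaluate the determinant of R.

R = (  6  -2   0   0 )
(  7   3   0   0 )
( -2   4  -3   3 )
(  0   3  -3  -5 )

det(R) = 768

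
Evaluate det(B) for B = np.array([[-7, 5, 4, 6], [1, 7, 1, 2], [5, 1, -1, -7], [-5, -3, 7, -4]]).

Expand along row 1:
  + (-7) · M_11   where M_11 = det([7 1 2; 1 -1 -7; -3 7 -4]) = 404
  − (5) · M_12   where M_12 = det([1 1 2; 5 -1 -7; -5 7 -4]) = 168
  + (4) · M_13   where M_13 = det([1 7 2; 5 1 -7; -5 -3 -4]) = 340
  − (6) · M_14   where M_14 = det([1 7 1; 5 1 -1; -5 -3 7]) = -216
det = (+1)·(-7)·(404) + (-1)·(5)·(168) + (+1)·(4)·(340) + (-1)·(6)·(-216) = -1012

-1012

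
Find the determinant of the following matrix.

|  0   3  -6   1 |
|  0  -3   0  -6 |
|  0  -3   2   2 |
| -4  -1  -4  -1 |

-456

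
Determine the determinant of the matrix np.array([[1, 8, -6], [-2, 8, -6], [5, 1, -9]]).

Expand along column 1:
  + 1 · |8 -6; 1 -9| = 1·(-72 − (-6)) = -66
  − (-2) · |8 -6; 1 -9| = −(-2)·(-72 − (-6)) = -132
  + 5 · |8 -6; 8 -6| = 5·(-48 − (-48)) = 0
Sum: (-66) + (-132) + (0) = -198

The determinant is -198.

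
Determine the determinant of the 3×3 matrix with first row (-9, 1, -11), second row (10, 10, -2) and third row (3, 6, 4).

The determinant is -844.

Expand along row 1:
  + (-9) · |10 -2; 6 4| = (-9)·(40 − (-12)) = -468
  − 1 · |10 -2; 3 4| = −1·(40 − (-6)) = -46
  + (-11) · |10 10; 3 6| = (-11)·(60 − 30) = -330
Sum: (-468) + (-46) + (-330) = -844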